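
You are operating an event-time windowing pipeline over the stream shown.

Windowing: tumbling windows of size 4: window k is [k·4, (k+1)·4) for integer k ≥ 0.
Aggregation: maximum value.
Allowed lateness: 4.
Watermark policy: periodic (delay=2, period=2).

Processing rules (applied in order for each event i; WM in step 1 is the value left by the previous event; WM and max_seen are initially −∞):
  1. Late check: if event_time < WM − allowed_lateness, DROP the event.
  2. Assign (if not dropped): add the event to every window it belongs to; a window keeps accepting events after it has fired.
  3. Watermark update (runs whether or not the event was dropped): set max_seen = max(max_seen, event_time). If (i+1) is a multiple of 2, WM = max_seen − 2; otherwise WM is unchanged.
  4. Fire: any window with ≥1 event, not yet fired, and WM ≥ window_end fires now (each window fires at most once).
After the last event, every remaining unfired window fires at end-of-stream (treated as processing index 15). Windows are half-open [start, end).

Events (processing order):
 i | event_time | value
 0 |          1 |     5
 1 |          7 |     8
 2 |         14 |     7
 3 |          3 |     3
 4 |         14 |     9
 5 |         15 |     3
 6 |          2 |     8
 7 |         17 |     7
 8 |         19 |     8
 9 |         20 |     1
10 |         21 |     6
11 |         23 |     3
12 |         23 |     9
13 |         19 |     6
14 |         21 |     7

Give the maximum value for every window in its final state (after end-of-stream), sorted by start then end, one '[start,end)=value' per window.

[0,4)=5 [4,8)=8 [12,16)=9 [16,20)=8 [20,24)=9

i=0 t=1 v=5: → [0,4); WM=−∞
i=1 t=7 v=8: → [4,8); WM=5; [0,4) fires=5
i=2 t=14 v=7: → [12,16); WM=5
i=3 t=3 v=3: → [0,4); WM=12; [4,8) fires=8
i=4 t=14 v=9: → [12,16); WM=12
i=5 t=15 v=3: → [12,16); WM=13
i=6 t=2 v=8: DROP (t<13-4); WM=13
i=7 t=17 v=7: → [16,20); WM=15
i=8 t=19 v=8: → [16,20); WM=15
i=9 t=20 v=1: → [20,24); WM=18; [12,16) fires=9
i=10 t=21 v=6: → [20,24); WM=18
i=11 t=23 v=3: → [20,24); WM=21; [16,20) fires=8
i=12 t=23 v=9: → [20,24); WM=21
i=13 t=19 v=6: → [16,20); WM=21
i=14 t=21 v=7: → [20,24); WM=21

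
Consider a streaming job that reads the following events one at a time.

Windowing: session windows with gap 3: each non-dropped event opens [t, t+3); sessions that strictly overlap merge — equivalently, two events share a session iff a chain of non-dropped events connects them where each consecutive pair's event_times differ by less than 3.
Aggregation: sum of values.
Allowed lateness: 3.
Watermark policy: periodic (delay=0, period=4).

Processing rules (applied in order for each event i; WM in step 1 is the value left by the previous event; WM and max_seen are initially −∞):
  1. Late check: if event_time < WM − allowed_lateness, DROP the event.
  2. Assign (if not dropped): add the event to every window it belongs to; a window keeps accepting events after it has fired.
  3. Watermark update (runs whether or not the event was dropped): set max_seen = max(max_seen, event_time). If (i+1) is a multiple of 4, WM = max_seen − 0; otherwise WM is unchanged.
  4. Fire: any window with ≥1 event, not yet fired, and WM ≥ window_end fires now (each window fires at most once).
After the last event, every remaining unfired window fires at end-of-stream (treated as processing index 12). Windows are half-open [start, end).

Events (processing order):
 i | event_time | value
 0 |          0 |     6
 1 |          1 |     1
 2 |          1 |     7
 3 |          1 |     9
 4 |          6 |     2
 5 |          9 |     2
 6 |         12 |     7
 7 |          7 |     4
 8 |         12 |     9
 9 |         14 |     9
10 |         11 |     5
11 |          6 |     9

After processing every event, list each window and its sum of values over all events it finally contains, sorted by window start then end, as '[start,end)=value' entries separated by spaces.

[0,4)=23 [6,17)=38

i=0 t=0 v=6: → [0,3); WM=−∞
i=1 t=1 v=1: → [0,4); WM=−∞
i=2 t=1 v=7: → [0,4); WM=−∞
i=3 t=1 v=9: → [0,4); WM=1
i=4 t=6 v=2: → [6,9); WM=1
i=5 t=9 v=2: → [9,12); WM=1
i=6 t=12 v=7: → [12,15); WM=1
i=7 t=7 v=4: → [6,12); WM=12
i=8 t=12 v=9: → [12,15); WM=12
i=9 t=14 v=9: → [12,17); WM=12
i=10 t=11 v=5: → [6,17); WM=12
i=11 t=6 v=9: DROP (t<12-3); WM=14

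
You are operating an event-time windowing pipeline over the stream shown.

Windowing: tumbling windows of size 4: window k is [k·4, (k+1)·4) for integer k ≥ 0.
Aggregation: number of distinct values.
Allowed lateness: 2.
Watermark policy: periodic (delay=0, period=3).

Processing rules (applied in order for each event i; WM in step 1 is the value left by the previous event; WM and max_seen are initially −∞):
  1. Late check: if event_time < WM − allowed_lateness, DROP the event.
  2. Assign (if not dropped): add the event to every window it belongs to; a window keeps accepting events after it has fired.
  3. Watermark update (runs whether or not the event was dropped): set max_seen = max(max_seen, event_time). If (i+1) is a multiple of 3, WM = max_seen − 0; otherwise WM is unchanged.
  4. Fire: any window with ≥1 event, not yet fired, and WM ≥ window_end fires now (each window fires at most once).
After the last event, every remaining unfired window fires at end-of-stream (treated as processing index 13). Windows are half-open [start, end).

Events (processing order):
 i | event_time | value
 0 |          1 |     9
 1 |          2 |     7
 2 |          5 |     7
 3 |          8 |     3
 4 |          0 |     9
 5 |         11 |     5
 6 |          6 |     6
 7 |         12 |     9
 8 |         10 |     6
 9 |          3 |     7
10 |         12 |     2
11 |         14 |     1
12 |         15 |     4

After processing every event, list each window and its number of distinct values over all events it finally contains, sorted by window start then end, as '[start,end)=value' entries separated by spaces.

i=0 t=1 v=9: → [0,4); WM=−∞
i=1 t=2 v=7: → [0,4); WM=−∞
i=2 t=5 v=7: → [4,8); WM=5; [0,4) fires=2
i=3 t=8 v=3: → [8,12); WM=5
i=4 t=0 v=9: DROP (t<5-2); WM=5
i=5 t=11 v=5: → [8,12); WM=11; [4,8) fires=1
i=6 t=6 v=6: DROP (t<11-2); WM=11
i=7 t=12 v=9: → [12,16); WM=11
i=8 t=10 v=6: → [8,12); WM=12; [8,12) fires=3
i=9 t=3 v=7: DROP (t<12-2); WM=12
i=10 t=12 v=2: → [12,16); WM=12
i=11 t=14 v=1: → [12,16); WM=14
i=12 t=15 v=4: → [12,16); WM=14

[0,4)=2 [4,8)=1 [8,12)=3 [12,16)=4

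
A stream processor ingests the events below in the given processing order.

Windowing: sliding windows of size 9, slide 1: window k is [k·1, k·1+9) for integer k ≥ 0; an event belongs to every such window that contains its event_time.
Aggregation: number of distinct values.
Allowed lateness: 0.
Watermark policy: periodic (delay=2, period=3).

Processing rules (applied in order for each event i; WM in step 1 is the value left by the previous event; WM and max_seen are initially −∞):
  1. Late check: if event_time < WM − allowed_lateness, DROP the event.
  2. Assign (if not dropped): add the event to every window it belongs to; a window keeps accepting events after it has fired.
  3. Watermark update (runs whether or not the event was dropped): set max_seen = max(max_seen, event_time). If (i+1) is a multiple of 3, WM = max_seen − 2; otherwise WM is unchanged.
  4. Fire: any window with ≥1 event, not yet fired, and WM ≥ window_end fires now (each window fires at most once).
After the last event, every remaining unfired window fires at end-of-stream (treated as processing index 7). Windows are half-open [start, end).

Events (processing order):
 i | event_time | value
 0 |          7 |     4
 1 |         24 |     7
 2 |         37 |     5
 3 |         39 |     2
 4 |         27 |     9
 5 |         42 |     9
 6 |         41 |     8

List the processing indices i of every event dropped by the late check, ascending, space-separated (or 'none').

i=0 t=7 v=4: → [7,16),[6,15),[5,14),[4,13),[3,12),[2,11),[1,10),[0,9); WM=−∞
i=1 t=24 v=7: → [24,33),[23,32),[22,31),[21,30),[20,29),[19,28),[18,27),[17,26),[16,25); WM=−∞
i=2 t=37 v=5: → [37,46),[36,45),[35,44),[34,43),[33,42),[32,41),[31,40),[30,39),[29,38); WM=35; [0,9) fires=1 [1,10) fires=1 [2,11) fires=1 [3,12) fires=1 [4,13) fires=1 [5,14) fires=1 [6,15) fires=1 [7,16) fires=1 [16,25) fires=1 [17,26) fires=1 [18,27) fires=1 [19,28) fires=1 [20,29) fires=1 [21,30) fires=1 [22,31) fires=1 [23,32) fires=1 [24,33) fires=1
i=3 t=39 v=2: → [39,48),[38,47),[37,46),[36,45),[35,44),[34,43),[33,42),[32,41),[31,40); WM=35
i=4 t=27 v=9: DROP (t<35-0); WM=35
i=5 t=42 v=9: → [42,51),[41,50),[40,49),[39,48),[38,47),[37,46),[36,45),[35,44),[34,43); WM=40; [29,38) fires=1 [30,39) fires=1 [31,40) fires=2
i=6 t=41 v=8: → [41,50),[40,49),[39,48),[38,47),[37,46),[36,45),[35,44),[34,43),[33,42); WM=40

4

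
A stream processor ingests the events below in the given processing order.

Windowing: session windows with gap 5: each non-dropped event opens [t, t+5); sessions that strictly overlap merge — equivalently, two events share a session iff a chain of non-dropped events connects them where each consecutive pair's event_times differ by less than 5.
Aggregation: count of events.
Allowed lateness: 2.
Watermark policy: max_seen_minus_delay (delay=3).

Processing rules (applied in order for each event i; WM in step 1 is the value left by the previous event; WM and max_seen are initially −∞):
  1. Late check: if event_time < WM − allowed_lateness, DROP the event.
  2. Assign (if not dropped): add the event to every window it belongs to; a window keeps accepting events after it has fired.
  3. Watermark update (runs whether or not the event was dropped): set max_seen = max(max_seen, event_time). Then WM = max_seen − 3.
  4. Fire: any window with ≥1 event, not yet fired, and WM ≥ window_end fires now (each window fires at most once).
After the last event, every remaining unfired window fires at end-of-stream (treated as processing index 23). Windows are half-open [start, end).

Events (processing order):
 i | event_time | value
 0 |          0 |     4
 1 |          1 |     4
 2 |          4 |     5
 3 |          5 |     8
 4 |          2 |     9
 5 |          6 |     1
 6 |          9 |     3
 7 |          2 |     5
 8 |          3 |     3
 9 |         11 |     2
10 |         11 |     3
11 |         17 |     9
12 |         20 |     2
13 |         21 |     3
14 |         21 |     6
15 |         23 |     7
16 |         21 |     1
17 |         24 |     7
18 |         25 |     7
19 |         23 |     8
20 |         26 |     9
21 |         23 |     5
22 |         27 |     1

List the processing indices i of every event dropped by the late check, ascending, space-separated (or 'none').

7 8

i=0 t=0 v=4: → [0,5); WM=-3
i=1 t=1 v=4: → [0,6); WM=-2
i=2 t=4 v=5: → [0,9); WM=1
i=3 t=5 v=8: → [0,10); WM=2
i=4 t=2 v=9: → [0,10); WM=2
i=5 t=6 v=1: → [0,11); WM=3
i=6 t=9 v=3: → [0,14); WM=6
i=7 t=2 v=5: DROP (t<6-2); WM=6
i=8 t=3 v=3: DROP (t<6-2); WM=6
i=9 t=11 v=2: → [0,16); WM=8
i=10 t=11 v=3: → [0,16); WM=8
i=11 t=17 v=9: → [17,22); WM=14
i=12 t=20 v=2: → [17,25); WM=17
i=13 t=21 v=3: → [17,26); WM=18
i=14 t=21 v=6: → [17,26); WM=18
i=15 t=23 v=7: → [17,28); WM=20
i=16 t=21 v=1: → [17,28); WM=20
i=17 t=24 v=7: → [17,29); WM=21
i=18 t=25 v=7: → [17,30); WM=22
i=19 t=23 v=8: → [17,30); WM=22
i=20 t=26 v=9: → [17,31); WM=23
i=21 t=23 v=5: → [17,31); WM=23
i=22 t=27 v=1: → [17,32); WM=24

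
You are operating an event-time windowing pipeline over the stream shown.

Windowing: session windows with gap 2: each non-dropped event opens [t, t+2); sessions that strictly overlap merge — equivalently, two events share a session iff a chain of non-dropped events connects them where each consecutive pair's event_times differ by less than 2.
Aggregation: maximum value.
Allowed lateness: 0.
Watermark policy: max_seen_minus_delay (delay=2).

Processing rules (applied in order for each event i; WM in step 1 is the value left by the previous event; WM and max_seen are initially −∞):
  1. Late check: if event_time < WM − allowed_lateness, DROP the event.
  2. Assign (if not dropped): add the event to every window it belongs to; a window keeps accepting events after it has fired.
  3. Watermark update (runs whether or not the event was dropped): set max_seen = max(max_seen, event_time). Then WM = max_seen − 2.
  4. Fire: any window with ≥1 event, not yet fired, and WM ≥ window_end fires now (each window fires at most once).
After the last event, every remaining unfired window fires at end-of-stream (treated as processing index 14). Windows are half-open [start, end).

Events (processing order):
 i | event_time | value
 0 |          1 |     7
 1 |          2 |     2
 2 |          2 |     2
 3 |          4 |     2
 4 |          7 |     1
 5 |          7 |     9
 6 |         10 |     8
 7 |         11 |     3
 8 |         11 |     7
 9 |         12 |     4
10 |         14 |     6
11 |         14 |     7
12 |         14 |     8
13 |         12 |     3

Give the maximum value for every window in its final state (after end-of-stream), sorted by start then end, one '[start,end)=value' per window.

[1,4)=7 [4,6)=2 [7,9)=9 [10,14)=8 [14,16)=8

i=0 t=1 v=7: → [1,3); WM=-1
i=1 t=2 v=2: → [1,4); WM=0
i=2 t=2 v=2: → [1,4); WM=0
i=3 t=4 v=2: → [4,6); WM=2
i=4 t=7 v=1: → [7,9); WM=5
i=5 t=7 v=9: → [7,9); WM=5
i=6 t=10 v=8: → [10,12); WM=8
i=7 t=11 v=3: → [10,13); WM=9
i=8 t=11 v=7: → [10,13); WM=9
i=9 t=12 v=4: → [10,14); WM=10
i=10 t=14 v=6: → [14,16); WM=12
i=11 t=14 v=7: → [14,16); WM=12
i=12 t=14 v=8: → [14,16); WM=12
i=13 t=12 v=3: → [10,14); WM=12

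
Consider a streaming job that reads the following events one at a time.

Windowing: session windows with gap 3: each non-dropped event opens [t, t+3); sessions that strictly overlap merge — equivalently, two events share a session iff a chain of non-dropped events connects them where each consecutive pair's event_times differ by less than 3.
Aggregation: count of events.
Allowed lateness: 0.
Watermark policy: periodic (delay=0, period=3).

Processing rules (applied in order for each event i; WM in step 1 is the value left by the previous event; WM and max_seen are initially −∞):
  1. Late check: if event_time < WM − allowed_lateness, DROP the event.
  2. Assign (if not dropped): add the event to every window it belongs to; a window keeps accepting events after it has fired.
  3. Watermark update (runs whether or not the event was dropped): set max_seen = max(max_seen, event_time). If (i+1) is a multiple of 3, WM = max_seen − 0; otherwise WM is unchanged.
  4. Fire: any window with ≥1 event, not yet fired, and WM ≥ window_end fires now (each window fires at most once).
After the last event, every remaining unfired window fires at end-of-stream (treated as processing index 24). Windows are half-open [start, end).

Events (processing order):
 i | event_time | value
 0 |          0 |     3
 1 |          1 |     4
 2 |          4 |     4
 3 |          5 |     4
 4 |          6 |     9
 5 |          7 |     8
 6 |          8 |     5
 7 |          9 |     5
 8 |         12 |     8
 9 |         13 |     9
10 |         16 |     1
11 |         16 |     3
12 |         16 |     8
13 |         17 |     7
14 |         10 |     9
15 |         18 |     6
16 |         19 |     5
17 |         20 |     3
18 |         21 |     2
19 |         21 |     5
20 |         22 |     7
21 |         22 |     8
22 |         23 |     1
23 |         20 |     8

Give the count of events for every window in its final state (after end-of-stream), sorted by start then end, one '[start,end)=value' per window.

i=0 t=0 v=3: → [0,3); WM=−∞
i=1 t=1 v=4: → [0,4); WM=−∞
i=2 t=4 v=4: → [4,7); WM=4
i=3 t=5 v=4: → [4,8); WM=4
i=4 t=6 v=9: → [4,9); WM=4
i=5 t=7 v=8: → [4,10); WM=7
i=6 t=8 v=5: → [4,11); WM=7
i=7 t=9 v=5: → [4,12); WM=7
i=8 t=12 v=8: → [12,15); WM=12
i=9 t=13 v=9: → [12,16); WM=12
i=10 t=16 v=1: → [16,19); WM=12
i=11 t=16 v=3: → [16,19); WM=16
i=12 t=16 v=8: → [16,19); WM=16
i=13 t=17 v=7: → [16,20); WM=16
i=14 t=10 v=9: DROP (t<16-0); WM=17
i=15 t=18 v=6: → [16,21); WM=17
i=16 t=19 v=5: → [16,22); WM=17
i=17 t=20 v=3: → [16,23); WM=20
i=18 t=21 v=2: → [16,24); WM=20
i=19 t=21 v=5: → [16,24); WM=20
i=20 t=22 v=7: → [16,25); WM=22
i=21 t=22 v=8: → [16,25); WM=22
i=22 t=23 v=1: → [16,26); WM=22
i=23 t=20 v=8: DROP (t<22-0); WM=23

[0,4)=2 [4,12)=6 [12,16)=2 [16,26)=12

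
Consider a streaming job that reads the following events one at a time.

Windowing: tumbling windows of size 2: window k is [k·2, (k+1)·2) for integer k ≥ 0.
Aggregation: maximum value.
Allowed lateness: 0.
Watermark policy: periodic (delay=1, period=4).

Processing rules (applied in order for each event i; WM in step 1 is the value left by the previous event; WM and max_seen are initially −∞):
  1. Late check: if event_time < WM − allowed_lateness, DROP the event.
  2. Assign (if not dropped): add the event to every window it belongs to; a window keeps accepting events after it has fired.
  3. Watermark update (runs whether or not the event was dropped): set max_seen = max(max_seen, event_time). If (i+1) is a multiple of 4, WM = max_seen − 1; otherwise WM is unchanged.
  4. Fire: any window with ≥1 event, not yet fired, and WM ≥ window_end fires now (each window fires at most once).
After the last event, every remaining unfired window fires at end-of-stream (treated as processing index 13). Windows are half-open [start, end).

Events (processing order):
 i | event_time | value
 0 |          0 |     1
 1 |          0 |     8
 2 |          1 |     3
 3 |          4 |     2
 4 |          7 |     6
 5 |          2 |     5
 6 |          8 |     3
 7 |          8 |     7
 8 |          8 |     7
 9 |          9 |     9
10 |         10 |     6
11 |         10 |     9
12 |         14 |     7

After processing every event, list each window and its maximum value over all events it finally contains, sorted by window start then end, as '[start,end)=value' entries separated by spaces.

[0,2)=8 [4,6)=2 [6,8)=6 [8,10)=9 [10,12)=9 [14,16)=7

i=0 t=0 v=1: → [0,2); WM=−∞
i=1 t=0 v=8: → [0,2); WM=−∞
i=2 t=1 v=3: → [0,2); WM=−∞
i=3 t=4 v=2: → [4,6); WM=3; [0,2) fires=8
i=4 t=7 v=6: → [6,8); WM=3
i=5 t=2 v=5: DROP (t<3-0); WM=3
i=6 t=8 v=3: → [8,10); WM=3
i=7 t=8 v=7: → [8,10); WM=7; [4,6) fires=2
i=8 t=8 v=7: → [8,10); WM=7
i=9 t=9 v=9: → [8,10); WM=7
i=10 t=10 v=6: → [10,12); WM=7
i=11 t=10 v=9: → [10,12); WM=9; [6,8) fires=6
i=12 t=14 v=7: → [14,16); WM=9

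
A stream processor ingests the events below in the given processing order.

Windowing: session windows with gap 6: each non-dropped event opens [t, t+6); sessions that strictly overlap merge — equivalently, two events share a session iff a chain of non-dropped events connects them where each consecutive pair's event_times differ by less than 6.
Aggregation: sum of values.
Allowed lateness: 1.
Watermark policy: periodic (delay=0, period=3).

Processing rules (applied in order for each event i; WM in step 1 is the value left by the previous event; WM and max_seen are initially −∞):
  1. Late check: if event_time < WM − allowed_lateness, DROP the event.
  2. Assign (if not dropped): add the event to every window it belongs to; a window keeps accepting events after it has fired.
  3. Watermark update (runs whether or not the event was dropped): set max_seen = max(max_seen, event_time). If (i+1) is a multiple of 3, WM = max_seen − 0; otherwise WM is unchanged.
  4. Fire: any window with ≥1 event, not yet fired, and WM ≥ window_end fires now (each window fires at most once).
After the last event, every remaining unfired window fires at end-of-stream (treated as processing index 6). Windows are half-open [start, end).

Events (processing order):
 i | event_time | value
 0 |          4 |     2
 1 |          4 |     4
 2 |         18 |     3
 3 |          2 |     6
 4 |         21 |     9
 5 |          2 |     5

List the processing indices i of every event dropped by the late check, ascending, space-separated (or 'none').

3 5

i=0 t=4 v=2: → [4,10); WM=−∞
i=1 t=4 v=4: → [4,10); WM=−∞
i=2 t=18 v=3: → [18,24); WM=18
i=3 t=2 v=6: DROP (t<18-1); WM=18
i=4 t=21 v=9: → [18,27); WM=18
i=5 t=2 v=5: DROP (t<18-1); WM=21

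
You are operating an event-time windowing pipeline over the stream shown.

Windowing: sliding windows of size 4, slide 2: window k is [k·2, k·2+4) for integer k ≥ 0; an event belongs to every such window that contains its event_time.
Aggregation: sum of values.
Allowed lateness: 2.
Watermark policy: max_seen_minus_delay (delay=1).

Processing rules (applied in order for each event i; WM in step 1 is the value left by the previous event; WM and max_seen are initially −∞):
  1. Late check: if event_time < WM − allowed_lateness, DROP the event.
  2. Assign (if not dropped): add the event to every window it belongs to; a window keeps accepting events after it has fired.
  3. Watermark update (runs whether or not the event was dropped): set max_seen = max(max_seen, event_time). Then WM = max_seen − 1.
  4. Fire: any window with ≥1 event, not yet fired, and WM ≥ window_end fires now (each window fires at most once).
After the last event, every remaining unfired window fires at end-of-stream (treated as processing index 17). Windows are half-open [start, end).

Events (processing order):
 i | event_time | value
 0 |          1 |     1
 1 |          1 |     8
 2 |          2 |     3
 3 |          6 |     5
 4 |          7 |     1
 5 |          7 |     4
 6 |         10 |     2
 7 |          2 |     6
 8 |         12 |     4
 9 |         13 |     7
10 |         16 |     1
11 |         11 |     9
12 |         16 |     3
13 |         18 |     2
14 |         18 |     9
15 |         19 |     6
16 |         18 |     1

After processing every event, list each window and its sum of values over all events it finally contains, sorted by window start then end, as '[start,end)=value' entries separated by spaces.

i=0 t=1 v=1: → [0,4); WM=0
i=1 t=1 v=8: → [0,4); WM=0
i=2 t=2 v=3: → [2,6),[0,4); WM=1
i=3 t=6 v=5: → [6,10),[4,8); WM=5; [0,4) fires=12
i=4 t=7 v=1: → [6,10),[4,8); WM=6; [2,6) fires=3
i=5 t=7 v=4: → [6,10),[4,8); WM=6
i=6 t=10 v=2: → [10,14),[8,12); WM=9; [4,8) fires=10
i=7 t=2 v=6: DROP (t<9-2); WM=9
i=8 t=12 v=4: → [12,16),[10,14); WM=11; [6,10) fires=10
i=9 t=13 v=7: → [12,16),[10,14); WM=12; [8,12) fires=2
i=10 t=16 v=1: → [16,20),[14,18); WM=15; [10,14) fires=13
i=11 t=11 v=9: DROP (t<15-2); WM=15
i=12 t=16 v=3: → [16,20),[14,18); WM=15
i=13 t=18 v=2: → [18,22),[16,20); WM=17; [12,16) fires=11
i=14 t=18 v=9: → [18,22),[16,20); WM=17
i=15 t=19 v=6: → [18,22),[16,20); WM=18; [14,18) fires=4
i=16 t=18 v=1: → [18,22),[16,20); WM=18

[0,4)=12 [2,6)=3 [4,8)=10 [6,10)=10 [8,12)=2 [10,14)=13 [12,16)=11 [14,18)=4 [16,20)=22 [18,22)=18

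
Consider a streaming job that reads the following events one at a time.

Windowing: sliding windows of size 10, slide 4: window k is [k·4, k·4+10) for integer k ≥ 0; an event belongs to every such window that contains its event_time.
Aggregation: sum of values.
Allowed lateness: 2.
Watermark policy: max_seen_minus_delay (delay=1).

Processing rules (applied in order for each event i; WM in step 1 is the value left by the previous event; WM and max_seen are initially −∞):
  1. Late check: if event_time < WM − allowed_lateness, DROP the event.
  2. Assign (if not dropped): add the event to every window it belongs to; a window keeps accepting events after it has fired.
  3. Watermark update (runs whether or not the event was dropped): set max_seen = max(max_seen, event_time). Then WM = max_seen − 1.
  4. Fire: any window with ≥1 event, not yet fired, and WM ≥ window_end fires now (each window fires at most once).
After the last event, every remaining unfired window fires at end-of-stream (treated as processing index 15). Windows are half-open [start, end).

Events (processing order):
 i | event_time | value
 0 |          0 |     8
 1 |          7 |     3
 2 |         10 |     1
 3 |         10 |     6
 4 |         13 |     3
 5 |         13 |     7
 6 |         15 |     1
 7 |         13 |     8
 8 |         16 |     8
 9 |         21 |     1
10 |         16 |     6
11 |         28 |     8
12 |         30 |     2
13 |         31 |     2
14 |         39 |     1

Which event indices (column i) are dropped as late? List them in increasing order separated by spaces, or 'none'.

i=0 t=0 v=8: → [0,10); WM=-1
i=1 t=7 v=3: → [4,14),[0,10); WM=6
i=2 t=10 v=1: → [8,18),[4,14); WM=9
i=3 t=10 v=6: → [8,18),[4,14); WM=9
i=4 t=13 v=3: → [12,22),[8,18),[4,14); WM=12; [0,10) fires=11
i=5 t=13 v=7: → [12,22),[8,18),[4,14); WM=12
i=6 t=15 v=1: → [12,22),[8,18); WM=14; [4,14) fires=20
i=7 t=13 v=8: → [12,22),[8,18),[4,14); WM=14
i=8 t=16 v=8: → [16,26),[12,22),[8,18); WM=15
i=9 t=21 v=1: → [20,30),[16,26),[12,22); WM=20; [8,18) fires=34
i=10 t=16 v=6: DROP (t<20-2); WM=20
i=11 t=28 v=8: → [28,38),[24,34),[20,30); WM=27; [12,22) fires=28 [16,26) fires=9
i=12 t=30 v=2: → [28,38),[24,34); WM=29
i=13 t=31 v=2: → [28,38),[24,34); WM=30; [20,30) fires=9
i=14 t=39 v=1: → [36,46),[32,42); WM=38; [24,34) fires=12 [28,38) fires=12

10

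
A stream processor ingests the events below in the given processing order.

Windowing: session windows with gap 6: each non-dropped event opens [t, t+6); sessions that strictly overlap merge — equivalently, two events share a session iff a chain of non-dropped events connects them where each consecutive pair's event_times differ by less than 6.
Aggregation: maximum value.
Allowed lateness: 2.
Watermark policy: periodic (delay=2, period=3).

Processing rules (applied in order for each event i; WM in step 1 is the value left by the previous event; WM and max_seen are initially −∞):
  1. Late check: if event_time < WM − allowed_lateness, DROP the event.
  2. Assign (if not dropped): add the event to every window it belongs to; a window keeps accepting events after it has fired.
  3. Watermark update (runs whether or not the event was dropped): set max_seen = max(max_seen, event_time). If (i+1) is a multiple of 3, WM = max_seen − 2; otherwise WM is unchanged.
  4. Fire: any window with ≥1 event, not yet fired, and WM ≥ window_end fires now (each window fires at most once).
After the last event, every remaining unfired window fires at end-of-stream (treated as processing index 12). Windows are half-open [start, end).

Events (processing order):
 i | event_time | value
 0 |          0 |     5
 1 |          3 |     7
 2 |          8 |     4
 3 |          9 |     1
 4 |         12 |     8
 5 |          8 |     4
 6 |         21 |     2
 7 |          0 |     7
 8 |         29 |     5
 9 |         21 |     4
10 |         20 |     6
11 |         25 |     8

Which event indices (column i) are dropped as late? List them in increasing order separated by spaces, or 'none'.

i=0 t=0 v=5: → [0,6); WM=−∞
i=1 t=3 v=7: → [0,9); WM=−∞
i=2 t=8 v=4: → [0,14); WM=6
i=3 t=9 v=1: → [0,15); WM=6
i=4 t=12 v=8: → [0,18); WM=6
i=5 t=8 v=4: → [0,18); WM=10
i=6 t=21 v=2: → [21,27); WM=10
i=7 t=0 v=7: DROP (t<10-2); WM=10
i=8 t=29 v=5: → [29,35); WM=27
i=9 t=21 v=4: DROP (t<27-2); WM=27
i=10 t=20 v=6: DROP (t<27-2); WM=27
i=11 t=25 v=8: → [21,35); WM=27

7 9 10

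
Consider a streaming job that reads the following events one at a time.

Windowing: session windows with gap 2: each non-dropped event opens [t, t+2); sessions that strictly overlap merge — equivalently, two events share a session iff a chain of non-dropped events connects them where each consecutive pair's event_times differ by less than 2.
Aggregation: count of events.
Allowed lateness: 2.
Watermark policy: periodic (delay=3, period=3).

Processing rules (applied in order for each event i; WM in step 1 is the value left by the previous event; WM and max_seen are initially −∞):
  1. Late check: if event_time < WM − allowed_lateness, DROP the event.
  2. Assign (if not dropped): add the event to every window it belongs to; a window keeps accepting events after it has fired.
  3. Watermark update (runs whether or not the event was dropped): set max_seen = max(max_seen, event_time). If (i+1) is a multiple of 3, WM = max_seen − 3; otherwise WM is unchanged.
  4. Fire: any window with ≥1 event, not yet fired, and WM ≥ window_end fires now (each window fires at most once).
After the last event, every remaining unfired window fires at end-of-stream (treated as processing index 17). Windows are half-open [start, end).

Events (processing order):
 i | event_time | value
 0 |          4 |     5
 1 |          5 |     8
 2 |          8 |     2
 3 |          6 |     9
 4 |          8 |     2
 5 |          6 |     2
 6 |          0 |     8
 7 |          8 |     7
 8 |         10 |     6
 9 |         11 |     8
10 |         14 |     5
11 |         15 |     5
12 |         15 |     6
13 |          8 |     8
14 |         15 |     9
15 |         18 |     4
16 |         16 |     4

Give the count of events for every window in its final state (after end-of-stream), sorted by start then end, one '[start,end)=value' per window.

[4,8)=4 [8,10)=3 [10,13)=2 [14,18)=5 [18,20)=1

i=0 t=4 v=5: → [4,6); WM=−∞
i=1 t=5 v=8: → [4,7); WM=−∞
i=2 t=8 v=2: → [8,10); WM=5
i=3 t=6 v=9: → [4,8); WM=5
i=4 t=8 v=2: → [8,10); WM=5
i=5 t=6 v=2: → [4,8); WM=5
i=6 t=0 v=8: DROP (t<5-2); WM=5
i=7 t=8 v=7: → [8,10); WM=5
i=8 t=10 v=6: → [10,12); WM=7
i=9 t=11 v=8: → [10,13); WM=7
i=10 t=14 v=5: → [14,16); WM=7
i=11 t=15 v=5: → [14,17); WM=12
i=12 t=15 v=6: → [14,17); WM=12
i=13 t=8 v=8: DROP (t<12-2); WM=12
i=14 t=15 v=9: → [14,17); WM=12
i=15 t=18 v=4: → [18,20); WM=12
i=16 t=16 v=4: → [14,18); WM=12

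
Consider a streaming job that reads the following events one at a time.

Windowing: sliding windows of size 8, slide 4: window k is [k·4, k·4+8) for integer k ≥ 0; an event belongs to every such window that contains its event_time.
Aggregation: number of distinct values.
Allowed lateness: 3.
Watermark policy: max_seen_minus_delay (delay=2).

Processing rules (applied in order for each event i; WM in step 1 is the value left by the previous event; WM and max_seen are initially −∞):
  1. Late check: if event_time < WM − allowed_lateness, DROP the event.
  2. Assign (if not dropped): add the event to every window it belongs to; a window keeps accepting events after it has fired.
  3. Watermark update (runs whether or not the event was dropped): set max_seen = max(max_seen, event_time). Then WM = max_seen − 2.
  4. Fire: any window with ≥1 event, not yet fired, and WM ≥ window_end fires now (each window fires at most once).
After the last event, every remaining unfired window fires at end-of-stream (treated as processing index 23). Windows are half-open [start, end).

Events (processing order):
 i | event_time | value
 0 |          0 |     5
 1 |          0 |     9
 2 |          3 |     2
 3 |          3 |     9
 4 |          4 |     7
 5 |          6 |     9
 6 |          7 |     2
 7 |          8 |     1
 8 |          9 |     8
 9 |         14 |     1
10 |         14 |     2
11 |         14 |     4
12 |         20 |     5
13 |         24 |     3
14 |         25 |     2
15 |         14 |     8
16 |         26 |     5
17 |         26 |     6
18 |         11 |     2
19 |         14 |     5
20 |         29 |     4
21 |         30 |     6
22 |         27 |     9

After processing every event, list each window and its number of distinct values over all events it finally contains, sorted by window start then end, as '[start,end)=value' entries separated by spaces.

[0,8)=4 [4,12)=5 [8,16)=4 [12,20)=3 [16,24)=1 [20,28)=5 [24,32)=6 [28,36)=2

i=0 t=0 v=5: → [0,8); WM=-2
i=1 t=0 v=9: → [0,8); WM=-2
i=2 t=3 v=2: → [0,8); WM=1
i=3 t=3 v=9: → [0,8); WM=1
i=4 t=4 v=7: → [4,12),[0,8); WM=2
i=5 t=6 v=9: → [4,12),[0,8); WM=4
i=6 t=7 v=2: → [4,12),[0,8); WM=5
i=7 t=8 v=1: → [8,16),[4,12); WM=6
i=8 t=9 v=8: → [8,16),[4,12); WM=7
i=9 t=14 v=1: → [12,20),[8,16); WM=12; [0,8) fires=4 [4,12) fires=5
i=10 t=14 v=2: → [12,20),[8,16); WM=12
i=11 t=14 v=4: → [12,20),[8,16); WM=12
i=12 t=20 v=5: → [20,28),[16,24); WM=18; [8,16) fires=4
i=13 t=24 v=3: → [24,32),[20,28); WM=22; [12,20) fires=3
i=14 t=25 v=2: → [24,32),[20,28); WM=23
i=15 t=14 v=8: DROP (t<23-3); WM=23
i=16 t=26 v=5: → [24,32),[20,28); WM=24; [16,24) fires=1
i=17 t=26 v=6: → [24,32),[20,28); WM=24
i=18 t=11 v=2: DROP (t<24-3); WM=24
i=19 t=14 v=5: DROP (t<24-3); WM=24
i=20 t=29 v=4: → [28,36),[24,32); WM=27
i=21 t=30 v=6: → [28,36),[24,32); WM=28; [20,28) fires=4
i=22 t=27 v=9: → [24,32),[20,28); WM=28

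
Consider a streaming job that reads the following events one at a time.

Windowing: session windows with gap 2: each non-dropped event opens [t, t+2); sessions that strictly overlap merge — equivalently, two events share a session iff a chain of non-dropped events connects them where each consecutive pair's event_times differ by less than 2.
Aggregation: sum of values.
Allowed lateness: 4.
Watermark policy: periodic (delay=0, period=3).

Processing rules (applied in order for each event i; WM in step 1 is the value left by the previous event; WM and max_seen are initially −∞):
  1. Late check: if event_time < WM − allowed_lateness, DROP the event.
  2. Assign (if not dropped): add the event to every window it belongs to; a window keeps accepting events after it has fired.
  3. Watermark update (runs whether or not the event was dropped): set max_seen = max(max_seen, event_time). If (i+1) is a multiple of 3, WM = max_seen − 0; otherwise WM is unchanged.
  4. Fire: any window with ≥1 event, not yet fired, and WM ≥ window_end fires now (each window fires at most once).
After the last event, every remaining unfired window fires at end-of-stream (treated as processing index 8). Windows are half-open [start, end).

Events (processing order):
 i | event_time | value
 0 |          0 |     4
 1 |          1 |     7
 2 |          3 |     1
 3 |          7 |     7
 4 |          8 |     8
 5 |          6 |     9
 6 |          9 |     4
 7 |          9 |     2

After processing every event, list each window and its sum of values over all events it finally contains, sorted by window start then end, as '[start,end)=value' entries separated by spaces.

[0,3)=11 [3,5)=1 [6,11)=30

i=0 t=0 v=4: → [0,2); WM=−∞
i=1 t=1 v=7: → [0,3); WM=−∞
i=2 t=3 v=1: → [3,5); WM=3
i=3 t=7 v=7: → [7,9); WM=3
i=4 t=8 v=8: → [7,10); WM=3
i=5 t=6 v=9: → [6,10); WM=8
i=6 t=9 v=4: → [6,11); WM=8
i=7 t=9 v=2: → [6,11); WM=8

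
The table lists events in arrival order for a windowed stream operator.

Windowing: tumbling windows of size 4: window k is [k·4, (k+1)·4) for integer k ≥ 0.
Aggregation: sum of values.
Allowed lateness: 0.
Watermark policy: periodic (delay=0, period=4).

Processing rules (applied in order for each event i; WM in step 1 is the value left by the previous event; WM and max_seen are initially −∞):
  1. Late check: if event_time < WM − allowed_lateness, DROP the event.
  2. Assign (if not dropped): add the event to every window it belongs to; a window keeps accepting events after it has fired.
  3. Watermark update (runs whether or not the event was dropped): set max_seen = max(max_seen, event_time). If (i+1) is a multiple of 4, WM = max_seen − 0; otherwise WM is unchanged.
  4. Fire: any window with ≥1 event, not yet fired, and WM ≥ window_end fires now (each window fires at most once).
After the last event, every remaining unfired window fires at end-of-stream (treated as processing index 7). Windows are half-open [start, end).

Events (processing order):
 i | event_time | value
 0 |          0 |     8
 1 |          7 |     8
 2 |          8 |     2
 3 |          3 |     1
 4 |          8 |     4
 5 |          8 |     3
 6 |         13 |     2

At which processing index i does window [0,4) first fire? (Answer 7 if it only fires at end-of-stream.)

3

i=0 t=0 v=8: → [0,4); WM=−∞
i=1 t=7 v=8: → [4,8); WM=−∞
i=2 t=8 v=2: → [8,12); WM=−∞
i=3 t=3 v=1: → [0,4); WM=8; [0,4) fires=9 [4,8) fires=8
i=4 t=8 v=4: → [8,12); WM=8
i=5 t=8 v=3: → [8,12); WM=8
i=6 t=13 v=2: → [12,16); WM=8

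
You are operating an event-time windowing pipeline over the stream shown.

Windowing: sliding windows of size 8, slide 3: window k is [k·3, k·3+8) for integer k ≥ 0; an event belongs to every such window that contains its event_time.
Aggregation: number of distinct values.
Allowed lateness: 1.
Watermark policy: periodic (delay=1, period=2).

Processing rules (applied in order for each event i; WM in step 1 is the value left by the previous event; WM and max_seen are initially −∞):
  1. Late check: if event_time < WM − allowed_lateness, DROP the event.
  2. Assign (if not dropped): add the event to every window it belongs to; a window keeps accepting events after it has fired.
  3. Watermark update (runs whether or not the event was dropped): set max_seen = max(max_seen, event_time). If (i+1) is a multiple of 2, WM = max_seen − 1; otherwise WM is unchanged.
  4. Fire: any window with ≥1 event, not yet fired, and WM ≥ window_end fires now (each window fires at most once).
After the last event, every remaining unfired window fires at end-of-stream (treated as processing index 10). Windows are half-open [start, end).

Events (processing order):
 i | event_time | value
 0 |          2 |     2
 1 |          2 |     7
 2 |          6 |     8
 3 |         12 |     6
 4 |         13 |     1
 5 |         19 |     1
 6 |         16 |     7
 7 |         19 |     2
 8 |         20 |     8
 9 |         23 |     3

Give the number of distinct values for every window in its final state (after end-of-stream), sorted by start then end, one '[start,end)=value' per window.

[0,8)=3 [3,11)=1 [6,14)=3 [9,17)=2 [12,20)=3 [15,23)=3 [18,26)=4 [21,29)=1

i=0 t=2 v=2: → [0,8); WM=−∞
i=1 t=2 v=7: → [0,8); WM=1
i=2 t=6 v=8: → [6,14),[3,11),[0,8); WM=1
i=3 t=12 v=6: → [12,20),[9,17),[6,14); WM=11; [0,8) fires=3 [3,11) fires=1
i=4 t=13 v=1: → [12,20),[9,17),[6,14); WM=11
i=5 t=19 v=1: → [18,26),[15,23),[12,20); WM=18; [6,14) fires=3 [9,17) fires=2
i=6 t=16 v=7: DROP (t<18-1); WM=18
i=7 t=19 v=2: → [18,26),[15,23),[12,20); WM=18
i=8 t=20 v=8: → [18,26),[15,23); WM=18
i=9 t=23 v=3: → [21,29),[18,26); WM=22; [12,20) fires=3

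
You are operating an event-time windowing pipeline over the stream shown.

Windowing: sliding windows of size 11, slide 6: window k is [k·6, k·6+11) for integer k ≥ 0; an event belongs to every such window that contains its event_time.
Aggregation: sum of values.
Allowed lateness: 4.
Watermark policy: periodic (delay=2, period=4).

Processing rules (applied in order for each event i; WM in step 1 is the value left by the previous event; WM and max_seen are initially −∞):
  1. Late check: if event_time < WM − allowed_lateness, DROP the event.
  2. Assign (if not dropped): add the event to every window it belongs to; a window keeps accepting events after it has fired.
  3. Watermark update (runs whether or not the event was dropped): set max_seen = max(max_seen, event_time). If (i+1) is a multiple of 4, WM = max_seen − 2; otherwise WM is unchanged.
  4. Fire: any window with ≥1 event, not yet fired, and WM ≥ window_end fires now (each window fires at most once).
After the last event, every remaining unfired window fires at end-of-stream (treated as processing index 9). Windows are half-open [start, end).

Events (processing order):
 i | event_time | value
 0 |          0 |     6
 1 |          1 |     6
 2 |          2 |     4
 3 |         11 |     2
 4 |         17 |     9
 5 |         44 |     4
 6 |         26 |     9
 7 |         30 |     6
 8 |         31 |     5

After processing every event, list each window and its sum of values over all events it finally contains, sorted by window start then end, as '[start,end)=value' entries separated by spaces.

[0,11)=16 [6,17)=2 [12,23)=9 [18,29)=9 [24,35)=15 [30,41)=6 [36,47)=4 [42,53)=4

i=0 t=0 v=6: → [0,11); WM=−∞
i=1 t=1 v=6: → [0,11); WM=−∞
i=2 t=2 v=4: → [0,11); WM=−∞
i=3 t=11 v=2: → [6,17); WM=9
i=4 t=17 v=9: → [12,23); WM=9
i=5 t=44 v=4: → [42,53),[36,47); WM=9
i=6 t=26 v=9: → [24,35),[18,29); WM=9
i=7 t=30 v=6: → [30,41),[24,35); WM=42; [0,11) fires=16 [6,17) fires=2 [12,23) fires=9 [18,29) fires=9 [24,35) fires=15 [30,41) fires=6
i=8 t=31 v=5: DROP (t<42-4); WM=42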